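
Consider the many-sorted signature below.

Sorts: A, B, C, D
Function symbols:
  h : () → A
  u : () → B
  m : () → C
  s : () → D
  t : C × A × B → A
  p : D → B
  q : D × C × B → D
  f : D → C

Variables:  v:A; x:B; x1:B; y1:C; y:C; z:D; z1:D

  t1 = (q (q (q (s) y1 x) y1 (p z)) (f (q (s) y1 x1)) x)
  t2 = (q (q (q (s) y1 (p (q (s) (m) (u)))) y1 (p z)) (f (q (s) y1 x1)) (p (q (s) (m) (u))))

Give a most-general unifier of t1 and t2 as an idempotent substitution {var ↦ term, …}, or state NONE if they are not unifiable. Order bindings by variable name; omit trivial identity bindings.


{x ↦ (p (q (s) (m) (u)))}


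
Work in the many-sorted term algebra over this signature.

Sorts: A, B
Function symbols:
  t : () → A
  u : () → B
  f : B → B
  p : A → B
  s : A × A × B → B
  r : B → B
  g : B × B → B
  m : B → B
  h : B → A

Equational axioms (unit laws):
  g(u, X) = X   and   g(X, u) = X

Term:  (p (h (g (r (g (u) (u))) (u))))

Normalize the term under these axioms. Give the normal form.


1. (p (h (g (r (g (u) (u))) (u))))  →  (p (h (r (g (u) (u)))))
2. (p (h (r (g (u) (u)))))  →  (p (h (r (u))))

normal form = (p (h (r (u))))


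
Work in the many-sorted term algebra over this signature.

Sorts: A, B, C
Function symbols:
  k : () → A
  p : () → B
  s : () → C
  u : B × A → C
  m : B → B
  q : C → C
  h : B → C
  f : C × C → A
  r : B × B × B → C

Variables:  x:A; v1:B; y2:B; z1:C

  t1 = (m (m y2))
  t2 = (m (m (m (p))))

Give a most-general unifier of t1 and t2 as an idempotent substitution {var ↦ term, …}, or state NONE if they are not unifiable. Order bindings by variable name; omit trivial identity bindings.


{y2 ↦ (m (p))}


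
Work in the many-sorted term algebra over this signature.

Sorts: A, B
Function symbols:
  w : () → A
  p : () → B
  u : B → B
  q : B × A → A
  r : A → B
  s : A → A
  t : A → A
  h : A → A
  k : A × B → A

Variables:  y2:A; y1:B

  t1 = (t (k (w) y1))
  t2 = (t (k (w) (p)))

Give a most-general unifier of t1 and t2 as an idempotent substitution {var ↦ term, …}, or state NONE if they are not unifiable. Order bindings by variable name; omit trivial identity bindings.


{y1 ↦ (p)}


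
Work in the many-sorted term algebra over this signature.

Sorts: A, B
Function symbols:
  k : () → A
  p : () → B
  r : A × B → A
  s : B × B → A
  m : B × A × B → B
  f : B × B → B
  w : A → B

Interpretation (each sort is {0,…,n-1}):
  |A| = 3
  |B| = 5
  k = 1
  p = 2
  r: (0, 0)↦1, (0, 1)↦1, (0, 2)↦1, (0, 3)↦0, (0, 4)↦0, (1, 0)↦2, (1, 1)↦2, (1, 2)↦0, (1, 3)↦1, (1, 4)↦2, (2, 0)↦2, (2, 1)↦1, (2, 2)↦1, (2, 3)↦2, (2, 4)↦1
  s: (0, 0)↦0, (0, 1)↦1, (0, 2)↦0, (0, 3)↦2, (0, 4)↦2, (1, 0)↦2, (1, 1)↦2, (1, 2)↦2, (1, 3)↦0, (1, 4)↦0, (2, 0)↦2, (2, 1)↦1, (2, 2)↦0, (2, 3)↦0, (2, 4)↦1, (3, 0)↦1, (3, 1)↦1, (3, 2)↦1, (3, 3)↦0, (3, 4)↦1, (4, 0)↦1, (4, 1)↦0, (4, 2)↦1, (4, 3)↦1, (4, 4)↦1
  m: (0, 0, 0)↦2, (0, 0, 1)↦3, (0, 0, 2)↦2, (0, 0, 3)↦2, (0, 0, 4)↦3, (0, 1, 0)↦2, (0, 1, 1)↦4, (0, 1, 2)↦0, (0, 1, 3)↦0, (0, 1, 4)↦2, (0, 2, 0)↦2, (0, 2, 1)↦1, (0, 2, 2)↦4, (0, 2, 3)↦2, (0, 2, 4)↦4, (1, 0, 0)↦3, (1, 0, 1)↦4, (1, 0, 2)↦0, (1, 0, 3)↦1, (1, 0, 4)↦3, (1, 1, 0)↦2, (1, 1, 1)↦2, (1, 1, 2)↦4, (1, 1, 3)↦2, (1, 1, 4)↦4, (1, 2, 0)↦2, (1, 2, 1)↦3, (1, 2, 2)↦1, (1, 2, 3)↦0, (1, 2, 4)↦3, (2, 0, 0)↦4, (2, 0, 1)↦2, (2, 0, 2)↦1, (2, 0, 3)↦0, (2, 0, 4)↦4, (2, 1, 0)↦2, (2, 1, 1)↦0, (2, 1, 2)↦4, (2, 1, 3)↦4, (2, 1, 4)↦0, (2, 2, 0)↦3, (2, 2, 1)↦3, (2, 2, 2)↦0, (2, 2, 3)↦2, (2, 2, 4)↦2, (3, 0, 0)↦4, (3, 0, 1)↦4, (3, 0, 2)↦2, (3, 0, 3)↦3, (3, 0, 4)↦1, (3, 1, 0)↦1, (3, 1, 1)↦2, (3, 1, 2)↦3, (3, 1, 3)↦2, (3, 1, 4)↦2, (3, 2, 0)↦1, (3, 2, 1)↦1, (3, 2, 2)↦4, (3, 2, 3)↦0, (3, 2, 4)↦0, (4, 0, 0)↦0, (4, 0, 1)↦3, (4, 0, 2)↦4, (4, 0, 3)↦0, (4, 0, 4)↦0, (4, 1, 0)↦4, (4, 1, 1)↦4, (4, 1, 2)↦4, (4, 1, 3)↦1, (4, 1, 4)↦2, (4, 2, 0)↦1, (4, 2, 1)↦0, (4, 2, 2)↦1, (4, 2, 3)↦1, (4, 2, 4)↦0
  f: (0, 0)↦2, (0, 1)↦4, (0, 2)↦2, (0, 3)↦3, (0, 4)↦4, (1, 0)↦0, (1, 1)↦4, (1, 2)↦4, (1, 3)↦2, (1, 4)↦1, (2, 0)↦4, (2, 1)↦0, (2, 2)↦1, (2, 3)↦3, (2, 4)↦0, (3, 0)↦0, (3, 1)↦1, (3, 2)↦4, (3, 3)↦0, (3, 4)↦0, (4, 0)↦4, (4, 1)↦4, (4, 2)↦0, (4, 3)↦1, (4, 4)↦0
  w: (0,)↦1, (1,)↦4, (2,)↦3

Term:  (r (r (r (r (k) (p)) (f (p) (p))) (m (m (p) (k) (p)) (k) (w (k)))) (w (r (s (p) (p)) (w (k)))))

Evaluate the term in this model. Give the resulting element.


  k = 1
  p = 2
  (r (k) (p)) = r(1, 2) = 0
  p = 2
  p = 2
  (f (p) (p)) = f(2, 2) = 1
  (r (r (k) (p)) (f (p) (p))) = r(0, 1) = 1
  p = 2
  k = 1
  p = 2
  (m (p) (k) (p)) = m(2, 1, 2) = 4
  k = 1
  k = 1
  (w (k)) = w(1,) = 4
  (m (m (p) (k) (p)) (k) (w (k))) = m(4, 1, 4) = 2
  (r (r (r (k) (p)) (f (p) (p))) (m (m (p) (k) (p)) (k) (w (k)))) = r(1, 2) = 0
  p = 2
  p = 2
  (s (p) (p)) = s(2, 2) = 0
  k = 1
  (w (k)) = w(1,) = 4
  (r (s (p) (p)) (w (k))) = r(0, 4) = 0
  (w (r (s (p) (p)) (w (k)))) = w(0,) = 1
  (r (r (r (r (k) (p)) (f (p) (p))) (m (m (p) (k) (p)) (k) (w (k)))) (w (r (s (p) (p)) (w (k))))) = r(0, 1) = 1

value = 1


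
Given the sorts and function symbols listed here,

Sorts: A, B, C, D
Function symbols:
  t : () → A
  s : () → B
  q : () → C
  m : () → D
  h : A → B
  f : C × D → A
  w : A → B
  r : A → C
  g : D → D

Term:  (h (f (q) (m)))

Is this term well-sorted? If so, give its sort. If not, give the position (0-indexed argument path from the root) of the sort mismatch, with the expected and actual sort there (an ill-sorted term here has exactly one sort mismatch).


    (q) : C
    (m) : D
  (f (q) (m)) : A
(h (f (q) (m))) : B

well-sorted; sort = B


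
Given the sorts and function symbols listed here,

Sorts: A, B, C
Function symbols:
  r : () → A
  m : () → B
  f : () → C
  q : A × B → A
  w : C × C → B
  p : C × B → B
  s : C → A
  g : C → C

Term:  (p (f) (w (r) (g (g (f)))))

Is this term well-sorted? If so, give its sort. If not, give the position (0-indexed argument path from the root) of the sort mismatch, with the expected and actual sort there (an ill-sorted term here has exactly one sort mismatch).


ill-sorted at position [1, 0]: expected C, got A

  (f) : C
    (r) : A
        (f) : C
      (g (f)) : C
    (g (g (f))) : C
  (w (r) (g (g (f)))) : ✗ arg 0 at [1, 0] has sort A, expected C


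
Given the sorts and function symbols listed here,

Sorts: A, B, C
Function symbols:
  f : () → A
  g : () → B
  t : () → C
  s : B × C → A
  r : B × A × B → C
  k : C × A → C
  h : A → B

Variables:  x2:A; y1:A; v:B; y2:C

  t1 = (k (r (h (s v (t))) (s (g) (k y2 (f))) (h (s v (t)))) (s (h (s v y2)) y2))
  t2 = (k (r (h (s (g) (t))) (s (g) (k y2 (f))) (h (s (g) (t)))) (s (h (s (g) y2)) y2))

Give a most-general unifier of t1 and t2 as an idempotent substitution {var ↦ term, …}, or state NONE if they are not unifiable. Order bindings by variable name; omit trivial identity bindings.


{v ↦ (g)}


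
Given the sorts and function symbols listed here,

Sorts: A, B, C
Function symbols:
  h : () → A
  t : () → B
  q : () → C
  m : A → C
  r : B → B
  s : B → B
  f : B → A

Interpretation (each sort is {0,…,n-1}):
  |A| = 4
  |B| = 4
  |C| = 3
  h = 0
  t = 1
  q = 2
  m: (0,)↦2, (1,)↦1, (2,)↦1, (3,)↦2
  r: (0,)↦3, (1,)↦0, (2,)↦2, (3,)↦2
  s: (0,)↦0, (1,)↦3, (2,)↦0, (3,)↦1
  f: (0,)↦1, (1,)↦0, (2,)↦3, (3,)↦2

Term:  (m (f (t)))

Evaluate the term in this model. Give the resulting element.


value = 2

  t = 1
  (f (t)) = f(1,) = 0
  (m (f (t))) = m(0,) = 2


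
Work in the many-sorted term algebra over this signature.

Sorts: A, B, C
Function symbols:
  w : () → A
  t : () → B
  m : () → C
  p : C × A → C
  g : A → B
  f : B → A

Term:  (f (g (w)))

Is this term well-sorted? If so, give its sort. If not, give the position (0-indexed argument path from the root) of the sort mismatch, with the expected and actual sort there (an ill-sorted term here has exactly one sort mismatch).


    (w) : A
  (g (w)) : B
(f (g (w))) : A

well-sorted; sort = A


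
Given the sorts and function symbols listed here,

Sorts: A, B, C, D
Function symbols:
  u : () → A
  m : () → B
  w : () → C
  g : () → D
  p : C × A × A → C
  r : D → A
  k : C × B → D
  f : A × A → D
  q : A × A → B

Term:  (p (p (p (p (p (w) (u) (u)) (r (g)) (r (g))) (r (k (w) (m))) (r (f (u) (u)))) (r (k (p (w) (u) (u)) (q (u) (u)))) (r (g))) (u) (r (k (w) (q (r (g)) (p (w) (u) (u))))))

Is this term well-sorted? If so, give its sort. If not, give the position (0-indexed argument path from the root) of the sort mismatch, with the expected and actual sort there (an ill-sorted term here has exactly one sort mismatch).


          (w) : C
          (u) : A
          (u) : A
        (p (w) (u) (u)) : C
          (g) : D
        (r (g)) : A
          (g) : D
        (r (g)) : A
      (p (p (w) (u) (u)) (r (g)) (r (g))) : C
          (w) : C
          (m) : B
        (k (w) (m)) : D
      (r (k (w) (m))) : A
          (u) : A
          (u) : A
        (f (u) (u)) : D
      (r (f (u) (u))) : A
    (p (p (p (w) (u) (u)) (r (g)) (r (g))) (r (k (w) (m))) (r (f (u) (u)))) : C
          (w) : C
          (u) : A
          (u) : A
        (p (w) (u) (u)) : C
          (u) : A
          (u) : A
        (q (u) (u)) : B
      (k (p (w) (u) (u)) (q (u) (u))) : D
    (r (k (p (w) (u) (u)) (q (u) (u)))) : A
      (g) : D
    (r (g)) : A
  (p (p (p (p (w) (u) (u)) (r (g)) (r (g))) (r (k (w) (m))) (r (f (u) (u)))) (r (k (p (w) (u) (u)) (q (u) (u)))) (r (g))) : C
  (u) : A
      (w) : C
          (g) : D
        (r (g)) : A
          (w) : C
          (u) : A
          (u) : A
        (p (w) (u) (u)) : C
      (q (r (g)) (p (w) (u) (u))) : ✗ arg 1 at [2, 0, 1, 1] has sort C, expected A

ill-sorted at position [2, 0, 1, 1]: expected A, got C


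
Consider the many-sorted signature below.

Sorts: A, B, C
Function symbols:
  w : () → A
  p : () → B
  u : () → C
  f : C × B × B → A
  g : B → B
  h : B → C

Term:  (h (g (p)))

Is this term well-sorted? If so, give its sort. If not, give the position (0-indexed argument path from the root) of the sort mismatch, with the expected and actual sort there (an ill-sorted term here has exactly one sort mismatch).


well-sorted; sort = C

    (p) : B
  (g (p)) : B
(h (g (p))) : C


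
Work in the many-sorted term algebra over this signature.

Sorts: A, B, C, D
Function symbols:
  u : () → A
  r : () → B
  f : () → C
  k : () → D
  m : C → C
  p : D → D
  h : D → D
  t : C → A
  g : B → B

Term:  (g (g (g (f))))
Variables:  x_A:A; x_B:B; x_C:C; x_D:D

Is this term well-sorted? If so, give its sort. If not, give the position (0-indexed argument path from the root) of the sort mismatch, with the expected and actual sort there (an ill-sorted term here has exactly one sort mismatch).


ill-sorted at position [0, 0, 0]: expected B, got C

      (f) : C
    (g (f)) : ✗ arg 0 at [0, 0, 0] has sort C, expected B


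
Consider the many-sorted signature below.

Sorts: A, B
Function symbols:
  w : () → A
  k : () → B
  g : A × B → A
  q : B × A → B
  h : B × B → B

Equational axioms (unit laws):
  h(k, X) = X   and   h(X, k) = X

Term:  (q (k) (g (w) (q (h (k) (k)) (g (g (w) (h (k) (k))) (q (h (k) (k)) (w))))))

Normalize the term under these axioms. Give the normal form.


1. (q (k) (g (w) (q (h (k) (k)) (g (g (w) (h (k) (k))) (q (h (k) (k)) (w))))))  →  (q (k) (g (w) (q (k) (g (g (w) (h (k) (k))) (q (h (k) (k)) (w))))))
2. (q (k) (g (w) (q (k) (g (g (w) (h (k) (k))) (q (h (k) (k)) (w))))))  →  (q (k) (g (w) (q (k) (g (g (w) (k)) (q (h (k) (k)) (w))))))
3. (q (k) (g (w) (q (k) (g (g (w) (k)) (q (h (k) (k)) (w))))))  →  (q (k) (g (w) (q (k) (g (g (w) (k)) (q (k) (w))))))

normal form = (q (k) (g (w) (q (k) (g (g (w) (k)) (q (k) (w))))))


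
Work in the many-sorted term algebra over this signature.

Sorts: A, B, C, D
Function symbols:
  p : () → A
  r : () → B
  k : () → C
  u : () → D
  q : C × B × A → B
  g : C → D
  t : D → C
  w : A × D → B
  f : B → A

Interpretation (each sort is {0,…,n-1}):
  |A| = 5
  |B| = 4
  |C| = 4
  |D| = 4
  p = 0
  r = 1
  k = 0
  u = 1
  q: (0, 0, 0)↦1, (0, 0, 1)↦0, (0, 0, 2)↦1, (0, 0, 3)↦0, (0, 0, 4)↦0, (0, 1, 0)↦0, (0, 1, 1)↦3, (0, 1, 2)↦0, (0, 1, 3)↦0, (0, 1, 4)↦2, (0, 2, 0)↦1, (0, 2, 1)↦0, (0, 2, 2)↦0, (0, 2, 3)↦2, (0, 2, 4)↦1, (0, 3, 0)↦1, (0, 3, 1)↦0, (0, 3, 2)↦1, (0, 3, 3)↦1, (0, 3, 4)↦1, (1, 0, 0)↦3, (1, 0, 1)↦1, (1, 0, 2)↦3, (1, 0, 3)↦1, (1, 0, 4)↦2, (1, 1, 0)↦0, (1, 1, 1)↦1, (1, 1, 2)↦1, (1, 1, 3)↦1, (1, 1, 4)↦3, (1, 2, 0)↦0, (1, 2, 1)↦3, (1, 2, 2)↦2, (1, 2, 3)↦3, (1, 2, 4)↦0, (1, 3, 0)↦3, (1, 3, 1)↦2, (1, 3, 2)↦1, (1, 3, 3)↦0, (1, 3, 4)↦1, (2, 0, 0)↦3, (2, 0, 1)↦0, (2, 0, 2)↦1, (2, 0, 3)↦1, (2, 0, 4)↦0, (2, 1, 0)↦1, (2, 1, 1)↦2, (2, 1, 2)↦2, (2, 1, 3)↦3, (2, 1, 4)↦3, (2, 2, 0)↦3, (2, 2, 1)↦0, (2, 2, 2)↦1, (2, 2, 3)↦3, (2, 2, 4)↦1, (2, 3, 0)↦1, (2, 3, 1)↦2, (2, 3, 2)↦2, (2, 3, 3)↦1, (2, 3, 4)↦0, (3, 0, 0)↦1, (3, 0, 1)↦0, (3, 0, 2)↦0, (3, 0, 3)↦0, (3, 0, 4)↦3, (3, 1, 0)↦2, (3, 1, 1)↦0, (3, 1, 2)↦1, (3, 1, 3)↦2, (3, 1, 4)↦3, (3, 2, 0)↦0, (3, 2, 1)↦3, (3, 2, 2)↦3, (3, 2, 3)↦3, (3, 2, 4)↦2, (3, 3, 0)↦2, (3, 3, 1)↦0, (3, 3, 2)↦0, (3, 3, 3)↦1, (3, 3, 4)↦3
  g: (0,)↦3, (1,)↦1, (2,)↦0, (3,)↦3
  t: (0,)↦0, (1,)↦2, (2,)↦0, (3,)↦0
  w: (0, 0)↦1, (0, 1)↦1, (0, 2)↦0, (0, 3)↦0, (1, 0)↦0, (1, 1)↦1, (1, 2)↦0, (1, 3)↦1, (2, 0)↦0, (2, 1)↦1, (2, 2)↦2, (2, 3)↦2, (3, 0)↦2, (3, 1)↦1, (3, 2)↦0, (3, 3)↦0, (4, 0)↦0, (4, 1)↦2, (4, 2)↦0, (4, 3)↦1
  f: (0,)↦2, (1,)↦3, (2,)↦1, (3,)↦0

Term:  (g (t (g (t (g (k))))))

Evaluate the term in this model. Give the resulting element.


value = 3

  k = 0
  (g (k)) = g(0,) = 3
  (t (g (k))) = t(3,) = 0
  (g (t (g (k)))) = g(0,) = 3
  (t (g (t (g (k))))) = t(3,) = 0
  (g (t (g (t (g (k)))))) = g(0,) = 3


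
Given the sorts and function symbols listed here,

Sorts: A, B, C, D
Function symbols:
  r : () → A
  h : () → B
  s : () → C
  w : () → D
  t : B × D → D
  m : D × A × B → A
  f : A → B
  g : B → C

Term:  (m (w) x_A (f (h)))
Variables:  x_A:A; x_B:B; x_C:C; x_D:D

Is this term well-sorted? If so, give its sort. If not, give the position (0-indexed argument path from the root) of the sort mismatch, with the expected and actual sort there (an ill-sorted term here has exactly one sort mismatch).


ill-sorted at position [2, 0]: expected A, got B

  (w) : D
  x_A : A
    (h) : B
  (f (h)) : ✗ arg 0 at [2, 0] has sort B, expected A


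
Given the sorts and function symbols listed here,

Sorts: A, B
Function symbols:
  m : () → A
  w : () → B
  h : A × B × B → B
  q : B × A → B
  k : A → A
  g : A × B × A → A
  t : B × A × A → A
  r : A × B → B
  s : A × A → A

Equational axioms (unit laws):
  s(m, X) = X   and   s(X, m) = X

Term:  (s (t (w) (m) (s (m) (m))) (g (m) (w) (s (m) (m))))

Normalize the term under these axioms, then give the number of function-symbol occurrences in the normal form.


size = 9

1. (s (t (w) (m) (s (m) (m))) (g (m) (w) (s (m) (m))))  →  (s (t (w) (m) (m)) (g (m) (w) (s (m) (m))))
2. (s (t (w) (m) (m)) (g (m) (w) (s (m) (m))))  →  (s (t (w) (m) (m)) (g (m) (w) (m)))
normal form: (s (t (w) (m) (m)) (g (m) (w) (m)))


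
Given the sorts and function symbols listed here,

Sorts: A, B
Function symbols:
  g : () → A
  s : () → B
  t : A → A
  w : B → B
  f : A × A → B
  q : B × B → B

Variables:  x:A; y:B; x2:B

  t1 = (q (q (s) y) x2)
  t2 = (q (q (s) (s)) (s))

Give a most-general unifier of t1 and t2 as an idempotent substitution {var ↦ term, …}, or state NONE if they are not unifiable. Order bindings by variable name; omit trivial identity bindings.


{x2 ↦ (s), y ↦ (s)}


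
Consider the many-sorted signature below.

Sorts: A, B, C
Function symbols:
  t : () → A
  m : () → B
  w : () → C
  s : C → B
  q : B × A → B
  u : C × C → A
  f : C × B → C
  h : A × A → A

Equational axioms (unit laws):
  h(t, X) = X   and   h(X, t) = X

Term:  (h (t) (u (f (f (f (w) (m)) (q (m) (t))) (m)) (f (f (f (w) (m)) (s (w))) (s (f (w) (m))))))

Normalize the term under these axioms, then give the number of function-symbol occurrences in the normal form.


size = 21

1. (h (t) (u (f (f (f (w) (m)) (q (m) (t))) (m)) (f (f (f (w) (m)) (s (w))) (s (f (w) (m))))))  →  (u (f (f (f (w) (m)) (q (m) (t))) (m)) (f (f (f (w) (m)) (s (w))) (s (f (w) (m)))))
normal form: (u (f (f (f (w) (m)) (q (m) (t))) (m)) (f (f (f (w) (m)) (s (w))) (s (f (w) (m)))))


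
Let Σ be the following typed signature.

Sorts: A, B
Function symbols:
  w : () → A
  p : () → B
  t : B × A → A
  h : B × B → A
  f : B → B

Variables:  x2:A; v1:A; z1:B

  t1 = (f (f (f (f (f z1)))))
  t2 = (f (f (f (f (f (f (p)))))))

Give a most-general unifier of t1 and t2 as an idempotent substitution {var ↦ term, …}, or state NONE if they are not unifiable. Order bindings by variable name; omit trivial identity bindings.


{z1 ↦ (f (p))}


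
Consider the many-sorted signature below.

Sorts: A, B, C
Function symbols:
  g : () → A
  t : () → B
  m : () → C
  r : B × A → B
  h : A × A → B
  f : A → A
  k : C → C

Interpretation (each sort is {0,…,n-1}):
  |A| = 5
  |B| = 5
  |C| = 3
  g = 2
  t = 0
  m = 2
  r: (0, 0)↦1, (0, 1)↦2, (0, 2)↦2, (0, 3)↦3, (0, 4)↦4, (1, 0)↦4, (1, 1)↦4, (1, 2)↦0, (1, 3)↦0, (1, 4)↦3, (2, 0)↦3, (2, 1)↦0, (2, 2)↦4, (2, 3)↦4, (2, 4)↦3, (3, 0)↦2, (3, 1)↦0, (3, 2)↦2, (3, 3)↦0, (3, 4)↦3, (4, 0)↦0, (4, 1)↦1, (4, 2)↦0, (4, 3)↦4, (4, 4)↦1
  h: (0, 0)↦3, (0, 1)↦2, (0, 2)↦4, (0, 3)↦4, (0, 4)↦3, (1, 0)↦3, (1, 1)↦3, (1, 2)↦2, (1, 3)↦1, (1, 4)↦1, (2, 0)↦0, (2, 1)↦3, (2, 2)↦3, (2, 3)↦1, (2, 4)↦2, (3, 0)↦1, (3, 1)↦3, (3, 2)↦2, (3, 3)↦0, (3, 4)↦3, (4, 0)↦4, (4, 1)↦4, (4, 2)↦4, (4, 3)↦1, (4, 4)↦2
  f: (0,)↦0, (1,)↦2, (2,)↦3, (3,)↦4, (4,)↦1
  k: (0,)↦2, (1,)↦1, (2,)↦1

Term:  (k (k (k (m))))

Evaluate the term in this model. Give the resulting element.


  m = 2
  (k (m)) = k(2,) = 1
  (k (k (m))) = k(1,) = 1
  (k (k (k (m)))) = k(1,) = 1

value = 1


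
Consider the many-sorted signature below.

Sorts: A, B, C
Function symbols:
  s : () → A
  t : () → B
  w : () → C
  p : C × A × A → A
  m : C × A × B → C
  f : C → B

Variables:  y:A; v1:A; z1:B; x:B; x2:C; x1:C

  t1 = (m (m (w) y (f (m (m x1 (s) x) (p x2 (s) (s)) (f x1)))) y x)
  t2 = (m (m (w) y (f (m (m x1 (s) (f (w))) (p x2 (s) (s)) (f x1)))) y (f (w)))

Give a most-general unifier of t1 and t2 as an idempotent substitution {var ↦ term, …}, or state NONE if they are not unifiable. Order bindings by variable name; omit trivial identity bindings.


{x ↦ (f (w))}


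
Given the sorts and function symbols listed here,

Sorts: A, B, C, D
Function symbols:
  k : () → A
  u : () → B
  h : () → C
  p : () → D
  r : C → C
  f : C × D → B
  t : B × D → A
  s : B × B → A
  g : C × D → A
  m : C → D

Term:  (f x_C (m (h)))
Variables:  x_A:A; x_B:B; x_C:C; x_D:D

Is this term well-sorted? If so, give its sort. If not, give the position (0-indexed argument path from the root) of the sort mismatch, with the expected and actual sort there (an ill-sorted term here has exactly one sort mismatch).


well-sorted; sort = B

  x_C : C
    (h) : C
  (m (h)) : D
(f x_C (m (h))) : B


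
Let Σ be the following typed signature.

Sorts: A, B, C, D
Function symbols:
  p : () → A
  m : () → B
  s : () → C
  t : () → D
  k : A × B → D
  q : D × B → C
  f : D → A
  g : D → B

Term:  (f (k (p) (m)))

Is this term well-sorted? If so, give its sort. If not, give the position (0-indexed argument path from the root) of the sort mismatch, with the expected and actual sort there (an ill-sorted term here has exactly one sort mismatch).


    (p) : A
    (m) : B
  (k (p) (m)) : D
(f (k (p) (m))) : A

well-sorted; sort = A


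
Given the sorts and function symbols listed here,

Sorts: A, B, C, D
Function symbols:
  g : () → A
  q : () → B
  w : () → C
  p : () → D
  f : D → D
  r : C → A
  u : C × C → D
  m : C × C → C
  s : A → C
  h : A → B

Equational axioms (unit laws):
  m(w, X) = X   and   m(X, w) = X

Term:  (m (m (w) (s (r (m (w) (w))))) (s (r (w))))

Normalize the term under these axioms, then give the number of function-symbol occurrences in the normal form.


1. (m (m (w) (s (r (m (w) (w))))) (s (r (w))))  →  (m (s (r (m (w) (w)))) (s (r (w))))
2. (m (s (r (m (w) (w)))) (s (r (w))))  →  (m (s (r (w))) (s (r (w))))
normal form: (m (s (r (w))) (s (r (w))))

size = 7


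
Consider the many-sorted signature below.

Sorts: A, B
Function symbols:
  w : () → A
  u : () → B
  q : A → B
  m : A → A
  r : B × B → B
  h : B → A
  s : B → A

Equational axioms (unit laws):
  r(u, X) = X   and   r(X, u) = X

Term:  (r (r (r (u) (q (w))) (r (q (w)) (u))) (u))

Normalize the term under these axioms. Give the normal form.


normal form = (r (q (w)) (q (w)))

1. (r (r (r (u) (q (w))) (r (q (w)) (u))) (u))  →  (r (r (u) (q (w))) (r (q (w)) (u)))
2. (r (r (u) (q (w))) (r (q (w)) (u)))  →  (r (q (w)) (r (q (w)) (u)))
3. (r (q (w)) (r (q (w)) (u)))  →  (r (q (w)) (q (w)))


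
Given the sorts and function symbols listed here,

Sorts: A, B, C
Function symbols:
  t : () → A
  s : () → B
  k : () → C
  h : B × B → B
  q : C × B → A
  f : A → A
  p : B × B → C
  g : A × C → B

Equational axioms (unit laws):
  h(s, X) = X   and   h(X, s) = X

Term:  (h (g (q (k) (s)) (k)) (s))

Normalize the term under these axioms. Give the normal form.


normal form = (g (q (k) (s)) (k))

1. (h (g (q (k) (s)) (k)) (s))  →  (g (q (k) (s)) (k))


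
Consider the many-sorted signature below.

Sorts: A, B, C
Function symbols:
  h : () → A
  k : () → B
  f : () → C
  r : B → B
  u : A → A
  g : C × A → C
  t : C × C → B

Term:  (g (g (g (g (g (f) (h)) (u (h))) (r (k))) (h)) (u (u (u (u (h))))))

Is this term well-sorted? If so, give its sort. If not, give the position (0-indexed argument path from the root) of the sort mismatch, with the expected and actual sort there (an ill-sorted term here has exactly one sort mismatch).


          (f) : C
          (h) : A
        (g (f) (h)) : C
          (h) : A
        (u (h)) : A
      (g (g (f) (h)) (u (h))) : C
        (k) : B
      (r (k)) : B
    (g (g (g (f) (h)) (u (h))) (r (k))) : ✗ arg 1 at [0, 0, 1] has sort B, expected A
    (h) : A
          (h) : A
        (u (h)) : A
      (u (u (h))) : A
    (u (u (u (h)))) : A
  (u (u (u (u (h))))) : A

ill-sorted at position [0, 0, 1]: expected A, got B


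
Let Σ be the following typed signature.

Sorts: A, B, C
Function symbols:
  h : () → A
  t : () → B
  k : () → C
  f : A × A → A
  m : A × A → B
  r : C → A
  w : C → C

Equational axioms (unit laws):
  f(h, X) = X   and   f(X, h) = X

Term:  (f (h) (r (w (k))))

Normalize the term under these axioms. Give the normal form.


normal form = (r (w (k)))

1. (f (h) (r (w (k))))  →  (r (w (k)))


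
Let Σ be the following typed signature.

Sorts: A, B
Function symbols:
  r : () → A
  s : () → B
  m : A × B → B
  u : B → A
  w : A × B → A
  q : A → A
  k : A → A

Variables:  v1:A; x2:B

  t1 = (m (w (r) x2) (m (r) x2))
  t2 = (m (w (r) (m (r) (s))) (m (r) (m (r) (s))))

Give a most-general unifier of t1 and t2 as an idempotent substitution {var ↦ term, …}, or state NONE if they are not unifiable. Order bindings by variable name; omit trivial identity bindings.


{x2 ↦ (m (r) (s))}


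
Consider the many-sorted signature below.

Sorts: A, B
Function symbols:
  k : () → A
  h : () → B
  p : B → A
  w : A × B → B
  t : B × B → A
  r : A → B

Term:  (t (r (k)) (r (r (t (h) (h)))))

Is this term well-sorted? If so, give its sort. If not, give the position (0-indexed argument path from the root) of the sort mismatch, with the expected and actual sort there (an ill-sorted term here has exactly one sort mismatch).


ill-sorted at position [1, 0]: expected A, got B

    (k) : A
  (r (k)) : B
        (h) : B
        (h) : B
      (t (h) (h)) : A
    (r (t (h) (h))) : B
  (r (r (t (h) (h)))) : ✗ arg 0 at [1, 0] has sort B, expected A


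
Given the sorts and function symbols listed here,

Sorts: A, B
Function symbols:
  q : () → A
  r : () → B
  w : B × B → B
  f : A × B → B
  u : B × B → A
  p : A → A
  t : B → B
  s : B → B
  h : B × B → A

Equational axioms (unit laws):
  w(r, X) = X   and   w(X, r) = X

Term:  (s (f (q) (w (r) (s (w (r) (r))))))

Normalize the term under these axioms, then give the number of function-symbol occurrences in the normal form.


1. (s (f (q) (w (r) (s (w (r) (r))))))  →  (s (f (q) (s (w (r) (r)))))
2. (s (f (q) (s (w (r) (r)))))  →  (s (f (q) (s (r))))
normal form: (s (f (q) (s (r))))

size = 5


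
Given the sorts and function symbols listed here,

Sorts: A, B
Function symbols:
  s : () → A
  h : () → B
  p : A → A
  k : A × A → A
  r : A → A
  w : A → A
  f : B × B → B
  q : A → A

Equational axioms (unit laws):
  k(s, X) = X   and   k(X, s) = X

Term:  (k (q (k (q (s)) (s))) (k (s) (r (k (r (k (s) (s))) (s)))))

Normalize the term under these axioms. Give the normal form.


1. (k (q (k (q (s)) (s))) (k (s) (r (k (r (k (s) (s))) (s)))))  →  (k (q (q (s))) (k (s) (r (k (r (k (s) (s))) (s)))))
2. (k (q (q (s))) (k (s) (r (k (r (k (s) (s))) (s)))))  →  (k (q (q (s))) (r (k (r (k (s) (s))) (s))))
3. (k (q (q (s))) (r (k (r (k (s) (s))) (s))))  →  (k (q (q (s))) (r (r (k (s) (s)))))
4. (k (q (q (s))) (r (r (k (s) (s)))))  →  (k (q (q (s))) (r (r (s))))

normal form = (k (q (q (s))) (r (r (s))))


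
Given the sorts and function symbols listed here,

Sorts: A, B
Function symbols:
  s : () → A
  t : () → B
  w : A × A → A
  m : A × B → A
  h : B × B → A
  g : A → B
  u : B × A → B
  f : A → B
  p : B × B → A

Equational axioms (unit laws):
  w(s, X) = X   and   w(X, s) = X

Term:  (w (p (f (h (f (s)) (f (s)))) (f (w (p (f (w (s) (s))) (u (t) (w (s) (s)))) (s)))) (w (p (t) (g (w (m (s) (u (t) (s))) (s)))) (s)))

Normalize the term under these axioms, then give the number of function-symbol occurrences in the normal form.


size = 23

1. (w (p (f (h (f (s)) (f (s)))) (f (w (p (f (w (s) (s))) (u (t) (w (s) (s)))) (s)))) (w (p (t) (g (w (m (s) (u (t) (s))) (s)))) (s)))  →  (w (p (f (h (f (s)) (f (s)))) (f (p (f (w (s) (s))) (u (t) (w (s) (s)))))) (w (p (t) (g (w (m (s) (u (t) (s))) (s)))) (s)))
2. (w (p (f (h (f (s)) (f (s)))) (f (p (f (w (s) (s))) (u (t) (w (s) (s)))))) (w (p (t) (g (w (m (s) (u (t) (s))) (s)))) (s)))  →  (w (p (f (h (f (s)) (f (s)))) (f (p (f (s)) (u (t) (w (s) (s)))))) (w (p (t) (g (w (m (s) (u (t) (s))) (s)))) (s)))
3. (w (p (f (h (f (s)) (f (s)))) (f (p (f (s)) (u (t) (w (s) (s)))))) (w (p (t) (g (w (m (s) (u (t) (s))) (s)))) (s)))  →  (w (p (f (h (f (s)) (f (s)))) (f (p (f (s)) (u (t) (s))))) (w (p (t) (g (w (m (s) (u (t) (s))) (s)))) (s)))
4. (w (p (f (h (f (s)) (f (s)))) (f (p (f (s)) (u (t) (s))))) (w (p (t) (g (w (m (s) (u (t) (s))) (s)))) (s)))  →  (w (p (f (h (f (s)) (f (s)))) (f (p (f (s)) (u (t) (s))))) (p (t) (g (w (m (s) (u (t) (s))) (s)))))
5. (w (p (f (h (f (s)) (f (s)))) (f (p (f (s)) (u (t) (s))))) (p (t) (g (w (m (s) (u (t) (s))) (s)))))  →  (w (p (f (h (f (s)) (f (s)))) (f (p (f (s)) (u (t) (s))))) (p (t) (g (m (s) (u (t) (s))))))
normal form: (w (p (f (h (f (s)) (f (s)))) (f (p (f (s)) (u (t) (s))))) (p (t) (g (m (s) (u (t) (s))))))


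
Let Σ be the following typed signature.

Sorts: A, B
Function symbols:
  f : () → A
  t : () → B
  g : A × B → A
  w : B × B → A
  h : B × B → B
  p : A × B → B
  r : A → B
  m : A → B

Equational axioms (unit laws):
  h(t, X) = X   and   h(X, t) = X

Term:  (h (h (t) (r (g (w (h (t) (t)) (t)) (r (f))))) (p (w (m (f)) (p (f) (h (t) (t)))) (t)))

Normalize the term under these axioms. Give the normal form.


normal form = (h (r (g (w (t) (t)) (r (f)))) (p (w (m (f)) (p (f) (t))) (t)))

1. (h (h (t) (r (g (w (h (t) (t)) (t)) (r (f))))) (p (w (m (f)) (p (f) (h (t) (t)))) (t)))  →  (h (r (g (w (h (t) (t)) (t)) (r (f)))) (p (w (m (f)) (p (f) (h (t) (t)))) (t)))
2. (h (r (g (w (h (t) (t)) (t)) (r (f)))) (p (w (m (f)) (p (f) (h (t) (t)))) (t)))  →  (h (r (g (w (t) (t)) (r (f)))) (p (w (m (f)) (p (f) (h (t) (t)))) (t)))
3. (h (r (g (w (t) (t)) (r (f)))) (p (w (m (f)) (p (f) (h (t) (t)))) (t)))  →  (h (r (g (w (t) (t)) (r (f)))) (p (w (m (f)) (p (f) (t))) (t)))


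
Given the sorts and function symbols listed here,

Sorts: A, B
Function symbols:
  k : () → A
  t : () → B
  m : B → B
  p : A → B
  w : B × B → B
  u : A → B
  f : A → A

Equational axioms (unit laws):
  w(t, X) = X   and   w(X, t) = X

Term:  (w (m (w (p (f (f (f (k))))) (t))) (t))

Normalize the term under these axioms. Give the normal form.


normal form = (m (p (f (f (f (k))))))

1. (w (m (w (p (f (f (f (k))))) (t))) (t))  →  (m (w (p (f (f (f (k))))) (t)))
2. (m (w (p (f (f (f (k))))) (t)))  →  (m (p (f (f (f (k))))))


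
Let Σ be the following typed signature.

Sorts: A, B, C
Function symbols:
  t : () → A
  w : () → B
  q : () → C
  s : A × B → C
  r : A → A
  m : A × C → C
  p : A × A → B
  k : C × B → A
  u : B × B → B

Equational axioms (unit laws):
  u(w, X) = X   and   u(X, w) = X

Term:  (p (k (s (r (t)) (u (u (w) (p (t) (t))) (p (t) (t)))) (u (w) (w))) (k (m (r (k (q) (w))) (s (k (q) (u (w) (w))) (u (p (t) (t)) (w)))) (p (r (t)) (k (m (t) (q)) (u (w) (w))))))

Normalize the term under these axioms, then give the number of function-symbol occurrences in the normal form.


size = 34

1. (p (k (s (r (t)) (u (u (w) (p (t) (t))) (p (t) (t)))) (u (w) (w))) (k (m (r (k (q) (w))) (s (k (q) (u (w) (w))) (u (p (t) (t)) (w)))) (p (r (t)) (k (m (t) (q)) (u (w) (w))))))  →  (p (k (s (r (t)) (u (p (t) (t)) (p (t) (t)))) (u (w) (w))) (k (m (r (k (q) (w))) (s (k (q) (u (w) (w))) (u (p (t) (t)) (w)))) (p (r (t)) (k (m (t) (q)) (u (w) (w))))))
2. (p (k (s (r (t)) (u (p (t) (t)) (p (t) (t)))) (u (w) (w))) (k (m (r (k (q) (w))) (s (k (q) (u (w) (w))) (u (p (t) (t)) (w)))) (p (r (t)) (k (m (t) (q)) (u (w) (w))))))  →  (p (k (s (r (t)) (u (p (t) (t)) (p (t) (t)))) (w)) (k (m (r (k (q) (w))) (s (k (q) (u (w) (w))) (u (p (t) (t)) (w)))) (p (r (t)) (k (m (t) (q)) (u (w) (w))))))
3. (p (k (s (r (t)) (u (p (t) (t)) (p (t) (t)))) (w)) (k (m (r (k (q) (w))) (s (k (q) (u (w) (w))) (u (p (t) (t)) (w)))) (p (r (t)) (k (m (t) (q)) (u (w) (w))))))  →  (p (k (s (r (t)) (u (p (t) (t)) (p (t) (t)))) (w)) (k (m (r (k (q) (w))) (s (k (q) (w)) (u (p (t) (t)) (w)))) (p (r (t)) (k (m (t) (q)) (u (w) (w))))))
4. (p (k (s (r (t)) (u (p (t) (t)) (p (t) (t)))) (w)) (k (m (r (k (q) (w))) (s (k (q) (w)) (u (p (t) (t)) (w)))) (p (r (t)) (k (m (t) (q)) (u (w) (w))))))  →  (p (k (s (r (t)) (u (p (t) (t)) (p (t) (t)))) (w)) (k (m (r (k (q) (w))) (s (k (q) (w)) (p (t) (t)))) (p (r (t)) (k (m (t) (q)) (u (w) (w))))))
5. (p (k (s (r (t)) (u (p (t) (t)) (p (t) (t)))) (w)) (k (m (r (k (q) (w))) (s (k (q) (w)) (p (t) (t)))) (p (r (t)) (k (m (t) (q)) (u (w) (w))))))  →  (p (k (s (r (t)) (u (p (t) (t)) (p (t) (t)))) (w)) (k (m (r (k (q) (w))) (s (k (q) (w)) (p (t) (t)))) (p (r (t)) (k (m (t) (q)) (w)))))
normal form: (p (k (s (r (t)) (u (p (t) (t)) (p (t) (t)))) (w)) (k (m (r (k (q) (w))) (s (k (q) (w)) (p (t) (t)))) (p (r (t)) (k (m (t) (q)) (w)))))


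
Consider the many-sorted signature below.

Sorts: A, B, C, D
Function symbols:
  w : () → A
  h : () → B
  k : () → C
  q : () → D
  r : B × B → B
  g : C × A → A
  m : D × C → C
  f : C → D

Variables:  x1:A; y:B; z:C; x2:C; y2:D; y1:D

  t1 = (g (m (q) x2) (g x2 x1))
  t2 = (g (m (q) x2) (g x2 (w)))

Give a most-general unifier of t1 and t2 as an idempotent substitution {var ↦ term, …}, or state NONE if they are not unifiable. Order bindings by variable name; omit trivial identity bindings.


{x1 ↦ (w)}


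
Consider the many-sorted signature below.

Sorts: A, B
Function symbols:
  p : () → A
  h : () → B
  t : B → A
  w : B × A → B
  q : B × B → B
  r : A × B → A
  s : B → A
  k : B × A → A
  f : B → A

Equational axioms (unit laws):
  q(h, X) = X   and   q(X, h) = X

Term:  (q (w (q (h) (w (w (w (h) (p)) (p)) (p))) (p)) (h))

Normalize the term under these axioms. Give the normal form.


normal form = (w (w (w (w (h) (p)) (p)) (p)) (p))

1. (q (w (q (h) (w (w (w (h) (p)) (p)) (p))) (p)) (h))  →  (w (q (h) (w (w (w (h) (p)) (p)) (p))) (p))
2. (w (q (h) (w (w (w (h) (p)) (p)) (p))) (p))  →  (w (w (w (w (h) (p)) (p)) (p)) (p))


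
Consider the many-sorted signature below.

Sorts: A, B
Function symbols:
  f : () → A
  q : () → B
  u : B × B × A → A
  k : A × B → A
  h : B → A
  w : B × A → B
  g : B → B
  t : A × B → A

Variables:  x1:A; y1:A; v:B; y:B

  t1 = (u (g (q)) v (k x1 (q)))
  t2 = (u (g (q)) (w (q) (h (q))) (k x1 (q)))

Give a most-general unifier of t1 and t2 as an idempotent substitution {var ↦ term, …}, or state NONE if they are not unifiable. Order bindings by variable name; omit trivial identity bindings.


{v ↦ (w (q) (h (q)))}


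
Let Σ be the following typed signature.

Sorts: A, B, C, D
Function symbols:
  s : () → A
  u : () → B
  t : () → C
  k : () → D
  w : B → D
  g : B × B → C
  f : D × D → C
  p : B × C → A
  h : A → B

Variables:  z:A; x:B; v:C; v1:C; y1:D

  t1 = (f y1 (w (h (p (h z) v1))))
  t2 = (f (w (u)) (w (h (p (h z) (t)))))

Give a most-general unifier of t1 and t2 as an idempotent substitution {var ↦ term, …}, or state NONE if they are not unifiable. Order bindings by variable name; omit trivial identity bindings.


{v1 ↦ (t), y1 ↦ (w (u))}


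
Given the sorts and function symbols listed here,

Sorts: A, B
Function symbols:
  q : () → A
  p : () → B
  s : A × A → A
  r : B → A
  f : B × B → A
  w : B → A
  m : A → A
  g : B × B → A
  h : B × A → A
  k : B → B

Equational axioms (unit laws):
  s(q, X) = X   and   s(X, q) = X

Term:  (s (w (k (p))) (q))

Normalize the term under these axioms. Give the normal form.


1. (s (w (k (p))) (q))  →  (w (k (p)))

normal form = (w (k (p)))


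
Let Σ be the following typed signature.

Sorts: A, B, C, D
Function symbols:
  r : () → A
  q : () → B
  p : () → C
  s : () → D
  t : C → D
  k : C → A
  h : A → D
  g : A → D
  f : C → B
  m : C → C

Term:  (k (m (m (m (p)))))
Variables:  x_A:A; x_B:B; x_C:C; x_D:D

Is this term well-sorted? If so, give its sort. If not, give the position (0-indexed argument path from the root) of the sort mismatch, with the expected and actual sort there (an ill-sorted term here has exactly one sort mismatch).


well-sorted; sort = A

        (p) : C
      (m (p)) : C
    (m (m (p))) : C
  (m (m (m (p)))) : C
(k (m (m (m (p))))) : A


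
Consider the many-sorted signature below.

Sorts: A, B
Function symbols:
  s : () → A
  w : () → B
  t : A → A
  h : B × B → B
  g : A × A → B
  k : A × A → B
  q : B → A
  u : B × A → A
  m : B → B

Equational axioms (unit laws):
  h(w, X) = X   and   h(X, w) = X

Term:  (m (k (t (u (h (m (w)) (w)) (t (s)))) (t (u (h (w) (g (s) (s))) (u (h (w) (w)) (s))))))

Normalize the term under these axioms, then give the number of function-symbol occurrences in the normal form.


1. (m (k (t (u (h (m (w)) (w)) (t (s)))) (t (u (h (w) (g (s) (s))) (u (h (w) (w)) (s))))))  →  (m (k (t (u (m (w)) (t (s)))) (t (u (h (w) (g (s) (s))) (u (h (w) (w)) (s))))))
2. (m (k (t (u (m (w)) (t (s)))) (t (u (h (w) (g (s) (s))) (u (h (w) (w)) (s))))))  →  (m (k (t (u (m (w)) (t (s)))) (t (u (g (s) (s)) (u (h (w) (w)) (s))))))
3. (m (k (t (u (m (w)) (t (s)))) (t (u (g (s) (s)) (u (h (w) (w)) (s))))))  →  (m (k (t (u (m (w)) (t (s)))) (t (u (g (s) (s)) (u (w) (s))))))
normal form: (m (k (t (u (m (w)) (t (s)))) (t (u (g (s) (s)) (u (w) (s))))))

size = 16


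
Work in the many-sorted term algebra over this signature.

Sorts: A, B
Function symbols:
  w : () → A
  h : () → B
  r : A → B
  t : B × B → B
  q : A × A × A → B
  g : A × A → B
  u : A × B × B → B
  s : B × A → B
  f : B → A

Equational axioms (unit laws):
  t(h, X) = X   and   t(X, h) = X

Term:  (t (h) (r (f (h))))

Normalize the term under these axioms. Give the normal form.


1. (t (h) (r (f (h))))  →  (r (f (h)))

normal form = (r (f (h)))


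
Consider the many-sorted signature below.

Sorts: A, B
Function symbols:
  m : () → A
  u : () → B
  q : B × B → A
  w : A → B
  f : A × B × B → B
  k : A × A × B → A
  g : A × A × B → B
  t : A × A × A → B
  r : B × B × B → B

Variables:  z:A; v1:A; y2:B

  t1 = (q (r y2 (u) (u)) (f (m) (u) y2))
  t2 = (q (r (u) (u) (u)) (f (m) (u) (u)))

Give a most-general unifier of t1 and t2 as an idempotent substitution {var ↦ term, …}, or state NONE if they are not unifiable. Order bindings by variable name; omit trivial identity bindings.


{y2 ↦ (u)}


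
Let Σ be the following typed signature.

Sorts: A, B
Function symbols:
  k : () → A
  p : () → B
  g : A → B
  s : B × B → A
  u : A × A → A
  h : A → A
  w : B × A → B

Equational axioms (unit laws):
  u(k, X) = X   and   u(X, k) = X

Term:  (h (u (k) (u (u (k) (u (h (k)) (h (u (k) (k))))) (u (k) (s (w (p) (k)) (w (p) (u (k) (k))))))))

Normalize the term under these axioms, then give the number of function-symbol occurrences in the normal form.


size = 14

1. (h (u (k) (u (u (k) (u (h (k)) (h (u (k) (k))))) (u (k) (s (w (p) (k)) (w (p) (u (k) (k))))))))  →  (h (u (u (k) (u (h (k)) (h (u (k) (k))))) (u (k) (s (w (p) (k)) (w (p) (u (k) (k)))))))
2. (h (u (u (k) (u (h (k)) (h (u (k) (k))))) (u (k) (s (w (p) (k)) (w (p) (u (k) (k)))))))  →  (h (u (u (h (k)) (h (u (k) (k)))) (u (k) (s (w (p) (k)) (w (p) (u (k) (k)))))))
3. (h (u (u (h (k)) (h (u (k) (k)))) (u (k) (s (w (p) (k)) (w (p) (u (k) (k)))))))  →  (h (u (u (h (k)) (h (k))) (u (k) (s (w (p) (k)) (w (p) (u (k) (k)))))))
4. (h (u (u (h (k)) (h (k))) (u (k) (s (w (p) (k)) (w (p) (u (k) (k)))))))  →  (h (u (u (h (k)) (h (k))) (s (w (p) (k)) (w (p) (u (k) (k))))))
5. (h (u (u (h (k)) (h (k))) (s (w (p) (k)) (w (p) (u (k) (k))))))  →  (h (u (u (h (k)) (h (k))) (s (w (p) (k)) (w (p) (k)))))
normal form: (h (u (u (h (k)) (h (k))) (s (w (p) (k)) (w (p) (k)))))


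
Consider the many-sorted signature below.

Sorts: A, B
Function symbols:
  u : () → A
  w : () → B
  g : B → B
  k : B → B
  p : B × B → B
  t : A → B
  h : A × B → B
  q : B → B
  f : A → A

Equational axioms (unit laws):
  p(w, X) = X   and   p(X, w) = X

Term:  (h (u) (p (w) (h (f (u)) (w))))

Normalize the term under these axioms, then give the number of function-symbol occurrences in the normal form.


size = 6

1. (h (u) (p (w) (h (f (u)) (w))))  →  (h (u) (h (f (u)) (w)))
normal form: (h (u) (h (f (u)) (w)))


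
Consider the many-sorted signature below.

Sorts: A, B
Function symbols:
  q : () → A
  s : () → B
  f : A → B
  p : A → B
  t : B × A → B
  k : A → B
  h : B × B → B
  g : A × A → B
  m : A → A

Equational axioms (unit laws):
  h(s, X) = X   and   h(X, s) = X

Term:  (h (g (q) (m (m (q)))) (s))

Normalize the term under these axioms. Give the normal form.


normal form = (g (q) (m (m (q))))

1. (h (g (q) (m (m (q)))) (s))  →  (g (q) (m (m (q))))


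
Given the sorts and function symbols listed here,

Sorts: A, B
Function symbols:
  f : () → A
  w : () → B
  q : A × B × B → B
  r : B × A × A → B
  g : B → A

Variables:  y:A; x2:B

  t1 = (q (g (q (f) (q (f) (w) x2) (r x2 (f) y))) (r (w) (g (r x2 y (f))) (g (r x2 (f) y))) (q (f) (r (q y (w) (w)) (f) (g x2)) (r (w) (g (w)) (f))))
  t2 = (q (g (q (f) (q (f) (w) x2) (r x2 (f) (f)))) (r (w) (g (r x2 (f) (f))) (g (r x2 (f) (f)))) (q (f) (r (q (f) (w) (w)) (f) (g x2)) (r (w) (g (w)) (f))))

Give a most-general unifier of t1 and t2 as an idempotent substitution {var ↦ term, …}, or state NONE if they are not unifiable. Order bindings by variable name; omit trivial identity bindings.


{y ↦ (f)}
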